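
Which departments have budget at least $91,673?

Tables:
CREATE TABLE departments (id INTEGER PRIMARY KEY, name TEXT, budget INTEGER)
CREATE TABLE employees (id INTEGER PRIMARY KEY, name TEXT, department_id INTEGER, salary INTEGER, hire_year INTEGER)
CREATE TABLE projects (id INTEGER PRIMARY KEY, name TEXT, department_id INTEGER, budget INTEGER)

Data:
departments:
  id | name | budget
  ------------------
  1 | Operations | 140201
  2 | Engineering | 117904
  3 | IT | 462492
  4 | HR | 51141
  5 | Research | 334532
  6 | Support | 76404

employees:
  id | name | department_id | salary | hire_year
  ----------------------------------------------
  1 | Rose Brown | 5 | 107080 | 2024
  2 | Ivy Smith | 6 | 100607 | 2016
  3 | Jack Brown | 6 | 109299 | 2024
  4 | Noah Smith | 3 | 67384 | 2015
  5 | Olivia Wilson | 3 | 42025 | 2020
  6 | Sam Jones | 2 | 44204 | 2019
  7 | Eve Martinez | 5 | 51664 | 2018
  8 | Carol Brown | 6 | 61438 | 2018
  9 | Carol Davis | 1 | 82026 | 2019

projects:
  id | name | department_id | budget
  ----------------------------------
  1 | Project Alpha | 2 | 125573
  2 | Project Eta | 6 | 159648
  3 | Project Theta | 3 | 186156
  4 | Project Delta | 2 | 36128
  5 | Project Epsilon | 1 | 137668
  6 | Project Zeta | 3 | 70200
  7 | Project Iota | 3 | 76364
SELECT name, budget FROM departments WHERE budget >= 91673

Execution result:
name | budget
Operations | 140201
Engineering | 117904
IT | 462492
Research | 334532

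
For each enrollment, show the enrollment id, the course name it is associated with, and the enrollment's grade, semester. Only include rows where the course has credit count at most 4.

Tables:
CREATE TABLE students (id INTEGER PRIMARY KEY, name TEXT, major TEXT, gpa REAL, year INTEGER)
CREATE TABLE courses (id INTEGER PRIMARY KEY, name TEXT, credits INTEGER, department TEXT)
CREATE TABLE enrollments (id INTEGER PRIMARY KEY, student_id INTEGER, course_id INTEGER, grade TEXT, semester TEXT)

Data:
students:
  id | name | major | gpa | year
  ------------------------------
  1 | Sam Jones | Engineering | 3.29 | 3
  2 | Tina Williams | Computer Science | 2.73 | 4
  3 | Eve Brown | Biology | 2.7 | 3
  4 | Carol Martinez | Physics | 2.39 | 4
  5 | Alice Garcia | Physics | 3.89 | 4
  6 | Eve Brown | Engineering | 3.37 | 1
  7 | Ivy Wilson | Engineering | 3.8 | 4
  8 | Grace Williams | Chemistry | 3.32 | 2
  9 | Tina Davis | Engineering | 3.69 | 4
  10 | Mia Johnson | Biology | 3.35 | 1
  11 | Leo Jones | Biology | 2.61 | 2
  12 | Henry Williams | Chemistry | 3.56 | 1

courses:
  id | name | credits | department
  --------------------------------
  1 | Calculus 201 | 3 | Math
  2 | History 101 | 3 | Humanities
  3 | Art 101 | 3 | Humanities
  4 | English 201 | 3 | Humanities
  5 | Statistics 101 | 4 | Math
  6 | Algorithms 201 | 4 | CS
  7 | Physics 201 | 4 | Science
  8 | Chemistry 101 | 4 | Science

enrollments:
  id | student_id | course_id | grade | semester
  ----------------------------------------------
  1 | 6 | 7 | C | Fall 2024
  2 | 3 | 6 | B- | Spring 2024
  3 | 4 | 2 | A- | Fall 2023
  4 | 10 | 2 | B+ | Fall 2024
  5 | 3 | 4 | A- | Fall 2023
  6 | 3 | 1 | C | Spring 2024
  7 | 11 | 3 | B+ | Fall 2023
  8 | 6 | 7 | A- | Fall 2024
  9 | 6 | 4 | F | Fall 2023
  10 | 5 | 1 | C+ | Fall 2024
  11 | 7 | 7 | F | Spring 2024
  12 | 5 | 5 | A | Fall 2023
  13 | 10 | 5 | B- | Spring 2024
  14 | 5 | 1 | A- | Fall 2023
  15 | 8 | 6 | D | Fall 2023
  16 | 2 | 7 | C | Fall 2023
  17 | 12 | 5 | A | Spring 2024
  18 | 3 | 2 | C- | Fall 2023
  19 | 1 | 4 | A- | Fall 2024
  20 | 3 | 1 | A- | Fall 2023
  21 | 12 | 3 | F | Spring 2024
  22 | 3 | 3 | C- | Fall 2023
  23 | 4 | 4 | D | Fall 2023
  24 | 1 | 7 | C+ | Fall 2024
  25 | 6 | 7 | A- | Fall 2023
SELECT c.id, p.name AS course, c.grade, c.semester FROM enrollments c JOIN courses p ON c.course_id = p.id WHERE p.credits <= 4

Execution result:
id | course | grade | semester
1 | Physics 201 | C | Fall 2024
2 | Algorithms 201 | B- | Spring 2024
3 | History 101 | A- | Fall 2023
4 | History 101 | B+ | Fall 2024
5 | English 201 | A- | Fall 2023
6 | Calculus 201 | C | Spring 2024
7 | Art 101 | B+ | Fall 2023
8 | Physics 201 | A- | Fall 2024
9 | English 201 | F | Fall 2023
10 | Calculus 201 | C+ | Fall 2024
11 | Physics 201 | F | Spring 2024
12 | Statistics 101 | A | Fall 2023
13 | Statistics 101 | B- | Spring 2024
14 | Calculus 201 | A- | Fall 2023
15 | Algorithms 201 | D | Fall 2023
16 | Physics 201 | C | Fall 2023
17 | Statistics 101 | A | Spring 2024
18 | History 101 | C- | Fall 2023
19 | English 201 | A- | Fall 2024
20 | Calculus 201 | A- | Fall 2023
21 | Art 101 | F | Spring 2024
22 | Art 101 | C- | Fall 2023
23 | English 201 | D | Fall 2023
24 | Physics 201 | C+ | Fall 2024
25 | Physics 201 | A- | Fall 2023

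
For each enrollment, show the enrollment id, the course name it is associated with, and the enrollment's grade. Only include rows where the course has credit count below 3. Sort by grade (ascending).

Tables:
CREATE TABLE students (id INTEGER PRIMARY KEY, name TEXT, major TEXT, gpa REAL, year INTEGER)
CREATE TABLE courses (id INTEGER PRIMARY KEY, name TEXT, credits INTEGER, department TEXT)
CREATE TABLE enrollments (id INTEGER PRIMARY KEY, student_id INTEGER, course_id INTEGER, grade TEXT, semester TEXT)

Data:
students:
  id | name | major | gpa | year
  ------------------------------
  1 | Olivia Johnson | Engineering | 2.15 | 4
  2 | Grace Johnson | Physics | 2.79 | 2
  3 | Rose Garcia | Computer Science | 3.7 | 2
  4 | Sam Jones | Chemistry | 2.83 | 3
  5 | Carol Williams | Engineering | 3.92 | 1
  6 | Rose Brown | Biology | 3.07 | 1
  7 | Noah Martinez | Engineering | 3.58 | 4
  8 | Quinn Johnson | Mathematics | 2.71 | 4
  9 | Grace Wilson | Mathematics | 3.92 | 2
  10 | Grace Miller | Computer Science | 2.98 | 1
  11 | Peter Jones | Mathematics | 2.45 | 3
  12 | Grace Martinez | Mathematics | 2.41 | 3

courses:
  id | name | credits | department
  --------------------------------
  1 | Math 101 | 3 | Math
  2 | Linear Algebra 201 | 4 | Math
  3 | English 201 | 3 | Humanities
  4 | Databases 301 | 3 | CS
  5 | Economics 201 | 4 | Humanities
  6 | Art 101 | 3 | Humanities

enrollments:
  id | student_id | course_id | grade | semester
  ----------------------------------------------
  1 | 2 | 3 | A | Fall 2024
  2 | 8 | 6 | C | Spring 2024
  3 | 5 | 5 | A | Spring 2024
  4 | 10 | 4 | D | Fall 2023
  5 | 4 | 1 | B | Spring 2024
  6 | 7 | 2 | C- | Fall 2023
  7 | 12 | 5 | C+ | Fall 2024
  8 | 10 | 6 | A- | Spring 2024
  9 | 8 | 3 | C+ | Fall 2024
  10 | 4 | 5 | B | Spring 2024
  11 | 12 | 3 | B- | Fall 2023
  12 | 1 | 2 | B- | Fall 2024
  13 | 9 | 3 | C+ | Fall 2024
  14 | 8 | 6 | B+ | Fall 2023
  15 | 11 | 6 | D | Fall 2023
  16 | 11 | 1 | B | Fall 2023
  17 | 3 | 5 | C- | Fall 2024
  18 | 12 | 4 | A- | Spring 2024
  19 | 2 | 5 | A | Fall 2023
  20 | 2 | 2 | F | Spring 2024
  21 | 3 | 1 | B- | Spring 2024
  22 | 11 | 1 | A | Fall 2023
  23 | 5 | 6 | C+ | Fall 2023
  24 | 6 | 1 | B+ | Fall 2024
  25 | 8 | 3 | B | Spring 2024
SELECT c.id, p.name AS course, c.grade FROM enrollments c JOIN courses p ON c.course_id = p.id WHERE p.credits < 3 ORDER BY c.grade ASC

Execution result:
(no rows)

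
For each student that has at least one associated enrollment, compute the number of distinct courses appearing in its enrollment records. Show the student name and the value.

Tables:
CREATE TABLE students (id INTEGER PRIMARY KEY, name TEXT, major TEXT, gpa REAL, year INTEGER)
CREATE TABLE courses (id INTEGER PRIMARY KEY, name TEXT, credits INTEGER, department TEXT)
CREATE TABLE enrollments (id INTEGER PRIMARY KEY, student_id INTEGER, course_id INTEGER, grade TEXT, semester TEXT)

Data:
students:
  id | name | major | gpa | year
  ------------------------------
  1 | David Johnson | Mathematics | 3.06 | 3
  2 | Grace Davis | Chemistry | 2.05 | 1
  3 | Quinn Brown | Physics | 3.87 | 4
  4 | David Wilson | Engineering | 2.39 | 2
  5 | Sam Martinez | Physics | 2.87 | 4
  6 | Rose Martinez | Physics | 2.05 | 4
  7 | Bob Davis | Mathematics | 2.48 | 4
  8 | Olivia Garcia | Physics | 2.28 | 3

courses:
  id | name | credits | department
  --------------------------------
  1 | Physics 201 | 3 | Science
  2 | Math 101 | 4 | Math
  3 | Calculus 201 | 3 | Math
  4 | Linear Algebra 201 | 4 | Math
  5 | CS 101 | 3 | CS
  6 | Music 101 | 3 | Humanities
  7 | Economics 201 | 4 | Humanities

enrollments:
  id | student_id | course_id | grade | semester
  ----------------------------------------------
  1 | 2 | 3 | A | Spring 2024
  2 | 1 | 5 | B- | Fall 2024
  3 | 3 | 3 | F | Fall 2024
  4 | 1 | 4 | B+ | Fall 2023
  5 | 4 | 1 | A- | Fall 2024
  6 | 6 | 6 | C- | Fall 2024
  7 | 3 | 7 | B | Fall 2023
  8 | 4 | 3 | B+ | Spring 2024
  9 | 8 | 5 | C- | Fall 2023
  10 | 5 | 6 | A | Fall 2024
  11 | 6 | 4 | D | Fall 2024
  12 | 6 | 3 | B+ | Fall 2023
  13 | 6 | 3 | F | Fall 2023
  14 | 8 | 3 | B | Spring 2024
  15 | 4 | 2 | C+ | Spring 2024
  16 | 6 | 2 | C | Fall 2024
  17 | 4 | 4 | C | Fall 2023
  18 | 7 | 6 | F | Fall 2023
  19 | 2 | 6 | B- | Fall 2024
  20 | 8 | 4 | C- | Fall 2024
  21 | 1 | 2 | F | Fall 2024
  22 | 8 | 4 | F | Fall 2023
SELECT p.name, COUNT(DISTINCT c.course_id) AS distinct_course_count FROM enrollments c JOIN students p ON c.student_id = p.id GROUP BY p.id, p.name

Execution result:
name | distinct_course_count
David Johnson | 3
Grace Davis | 2
Quinn Brown | 2
David Wilson | 4
Sam Martinez | 1
Rose Martinez | 4
Bob Davis | 1
Olivia Garcia | 3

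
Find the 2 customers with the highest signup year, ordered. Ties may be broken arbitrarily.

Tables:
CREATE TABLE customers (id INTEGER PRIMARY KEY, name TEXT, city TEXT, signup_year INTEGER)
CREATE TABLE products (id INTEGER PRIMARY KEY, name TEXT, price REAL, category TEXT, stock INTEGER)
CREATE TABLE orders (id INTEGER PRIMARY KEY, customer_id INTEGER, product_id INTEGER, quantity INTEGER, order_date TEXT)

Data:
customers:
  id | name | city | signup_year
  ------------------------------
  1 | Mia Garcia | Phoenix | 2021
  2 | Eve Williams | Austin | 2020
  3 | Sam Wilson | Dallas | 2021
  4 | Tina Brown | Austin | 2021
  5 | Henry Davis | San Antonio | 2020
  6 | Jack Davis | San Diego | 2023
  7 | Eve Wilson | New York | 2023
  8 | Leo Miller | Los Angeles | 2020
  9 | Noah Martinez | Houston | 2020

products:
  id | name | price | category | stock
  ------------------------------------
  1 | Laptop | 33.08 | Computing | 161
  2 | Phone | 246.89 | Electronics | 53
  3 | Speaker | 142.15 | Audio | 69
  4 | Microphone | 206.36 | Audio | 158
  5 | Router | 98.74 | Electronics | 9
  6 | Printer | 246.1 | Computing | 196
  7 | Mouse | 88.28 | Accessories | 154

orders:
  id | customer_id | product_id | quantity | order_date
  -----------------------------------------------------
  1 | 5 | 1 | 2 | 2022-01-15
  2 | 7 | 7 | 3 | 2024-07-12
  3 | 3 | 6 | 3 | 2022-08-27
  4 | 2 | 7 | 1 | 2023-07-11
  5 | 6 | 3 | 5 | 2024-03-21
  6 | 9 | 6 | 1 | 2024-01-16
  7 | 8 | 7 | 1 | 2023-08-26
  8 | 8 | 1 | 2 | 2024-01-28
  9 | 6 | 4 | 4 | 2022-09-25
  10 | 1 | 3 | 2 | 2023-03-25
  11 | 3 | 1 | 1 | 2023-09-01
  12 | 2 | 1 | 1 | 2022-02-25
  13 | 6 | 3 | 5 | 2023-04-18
SELECT name, signup_year FROM customers ORDER BY signup_year DESC LIMIT 2

Execution result:
name | signup_year
Jack Davis | 2023
Eve Wilson | 2023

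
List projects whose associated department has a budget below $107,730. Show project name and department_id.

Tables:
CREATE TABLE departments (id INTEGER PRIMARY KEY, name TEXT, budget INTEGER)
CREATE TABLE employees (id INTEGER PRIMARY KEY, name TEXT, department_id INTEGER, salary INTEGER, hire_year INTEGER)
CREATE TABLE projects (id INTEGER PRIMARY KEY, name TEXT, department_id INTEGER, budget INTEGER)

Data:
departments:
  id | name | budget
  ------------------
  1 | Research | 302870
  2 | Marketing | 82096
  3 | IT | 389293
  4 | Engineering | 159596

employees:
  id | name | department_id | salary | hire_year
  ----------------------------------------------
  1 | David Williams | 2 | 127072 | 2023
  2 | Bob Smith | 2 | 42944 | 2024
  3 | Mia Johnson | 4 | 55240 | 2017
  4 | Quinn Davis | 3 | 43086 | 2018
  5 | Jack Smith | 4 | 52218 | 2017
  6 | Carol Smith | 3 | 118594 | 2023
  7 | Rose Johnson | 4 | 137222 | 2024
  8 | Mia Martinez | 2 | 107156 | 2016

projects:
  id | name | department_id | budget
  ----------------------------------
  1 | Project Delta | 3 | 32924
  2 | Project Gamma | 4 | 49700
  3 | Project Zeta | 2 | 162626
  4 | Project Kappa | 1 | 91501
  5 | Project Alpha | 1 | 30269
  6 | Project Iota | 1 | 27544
SELECT name, department_id FROM projects WHERE department_id IN (SELECT id FROM departments WHERE budget < 107730)

Execution result:
name | department_id
Project Zeta | 2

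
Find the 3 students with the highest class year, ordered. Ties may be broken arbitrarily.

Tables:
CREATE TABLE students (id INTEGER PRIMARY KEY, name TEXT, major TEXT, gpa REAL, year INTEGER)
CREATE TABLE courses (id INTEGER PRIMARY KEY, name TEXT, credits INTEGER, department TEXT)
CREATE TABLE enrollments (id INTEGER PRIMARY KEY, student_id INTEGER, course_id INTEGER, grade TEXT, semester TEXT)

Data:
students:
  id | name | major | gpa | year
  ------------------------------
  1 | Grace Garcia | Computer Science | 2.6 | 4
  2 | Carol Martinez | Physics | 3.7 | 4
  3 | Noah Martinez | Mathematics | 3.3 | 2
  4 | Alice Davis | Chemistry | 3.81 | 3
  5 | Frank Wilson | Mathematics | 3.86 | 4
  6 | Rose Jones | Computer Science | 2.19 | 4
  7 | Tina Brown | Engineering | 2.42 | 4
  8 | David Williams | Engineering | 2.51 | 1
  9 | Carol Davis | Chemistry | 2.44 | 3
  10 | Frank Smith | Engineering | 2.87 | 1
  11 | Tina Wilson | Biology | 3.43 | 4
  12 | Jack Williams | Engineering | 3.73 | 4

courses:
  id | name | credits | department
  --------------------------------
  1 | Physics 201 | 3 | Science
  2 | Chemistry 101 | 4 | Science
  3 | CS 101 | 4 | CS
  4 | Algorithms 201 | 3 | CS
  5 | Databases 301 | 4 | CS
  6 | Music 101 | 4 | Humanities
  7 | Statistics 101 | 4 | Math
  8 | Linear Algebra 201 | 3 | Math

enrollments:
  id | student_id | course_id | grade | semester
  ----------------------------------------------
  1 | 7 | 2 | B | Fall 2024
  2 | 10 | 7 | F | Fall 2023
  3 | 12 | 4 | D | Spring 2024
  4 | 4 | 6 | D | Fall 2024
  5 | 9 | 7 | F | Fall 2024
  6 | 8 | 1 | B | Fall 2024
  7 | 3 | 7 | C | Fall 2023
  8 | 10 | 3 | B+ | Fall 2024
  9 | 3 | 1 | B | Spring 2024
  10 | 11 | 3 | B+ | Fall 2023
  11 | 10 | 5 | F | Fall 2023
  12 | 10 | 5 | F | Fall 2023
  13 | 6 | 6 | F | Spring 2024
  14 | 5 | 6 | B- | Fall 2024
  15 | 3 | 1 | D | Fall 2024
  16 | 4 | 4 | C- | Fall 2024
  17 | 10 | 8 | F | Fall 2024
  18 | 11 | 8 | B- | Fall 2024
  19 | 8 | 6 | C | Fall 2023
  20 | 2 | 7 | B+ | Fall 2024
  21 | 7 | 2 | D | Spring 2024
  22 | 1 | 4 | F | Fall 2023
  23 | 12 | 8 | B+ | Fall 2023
SELECT name, year FROM students ORDER BY year DESC LIMIT 3

Execution result:
name | year
Grace Garcia | 4
Carol Martinez | 4
Frank Wilson | 4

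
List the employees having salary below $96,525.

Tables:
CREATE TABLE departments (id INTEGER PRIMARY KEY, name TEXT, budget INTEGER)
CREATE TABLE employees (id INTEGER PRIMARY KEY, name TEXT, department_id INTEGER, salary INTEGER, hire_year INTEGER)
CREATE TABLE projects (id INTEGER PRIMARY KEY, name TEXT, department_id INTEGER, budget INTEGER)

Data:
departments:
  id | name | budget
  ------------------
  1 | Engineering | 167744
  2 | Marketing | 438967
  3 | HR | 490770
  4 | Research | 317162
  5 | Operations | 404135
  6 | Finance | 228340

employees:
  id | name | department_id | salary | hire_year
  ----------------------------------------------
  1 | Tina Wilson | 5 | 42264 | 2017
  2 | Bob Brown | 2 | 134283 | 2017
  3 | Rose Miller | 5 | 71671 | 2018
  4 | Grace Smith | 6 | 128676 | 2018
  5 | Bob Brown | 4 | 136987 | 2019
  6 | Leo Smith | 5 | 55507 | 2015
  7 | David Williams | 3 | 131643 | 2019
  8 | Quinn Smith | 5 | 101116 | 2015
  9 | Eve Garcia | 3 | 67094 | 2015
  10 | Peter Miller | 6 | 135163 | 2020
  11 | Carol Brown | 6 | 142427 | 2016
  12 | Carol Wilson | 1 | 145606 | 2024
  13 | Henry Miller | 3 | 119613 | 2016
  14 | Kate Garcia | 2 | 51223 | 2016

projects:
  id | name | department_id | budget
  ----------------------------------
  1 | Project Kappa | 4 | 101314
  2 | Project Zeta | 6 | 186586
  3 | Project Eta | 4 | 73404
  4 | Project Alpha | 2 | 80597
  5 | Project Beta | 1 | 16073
SELECT name, salary FROM employees WHERE salary < 96525

Execution result:
name | salary
Tina Wilson | 42264
Rose Miller | 71671
Leo Smith | 55507
Eve Garcia | 67094
Kate Garcia | 51223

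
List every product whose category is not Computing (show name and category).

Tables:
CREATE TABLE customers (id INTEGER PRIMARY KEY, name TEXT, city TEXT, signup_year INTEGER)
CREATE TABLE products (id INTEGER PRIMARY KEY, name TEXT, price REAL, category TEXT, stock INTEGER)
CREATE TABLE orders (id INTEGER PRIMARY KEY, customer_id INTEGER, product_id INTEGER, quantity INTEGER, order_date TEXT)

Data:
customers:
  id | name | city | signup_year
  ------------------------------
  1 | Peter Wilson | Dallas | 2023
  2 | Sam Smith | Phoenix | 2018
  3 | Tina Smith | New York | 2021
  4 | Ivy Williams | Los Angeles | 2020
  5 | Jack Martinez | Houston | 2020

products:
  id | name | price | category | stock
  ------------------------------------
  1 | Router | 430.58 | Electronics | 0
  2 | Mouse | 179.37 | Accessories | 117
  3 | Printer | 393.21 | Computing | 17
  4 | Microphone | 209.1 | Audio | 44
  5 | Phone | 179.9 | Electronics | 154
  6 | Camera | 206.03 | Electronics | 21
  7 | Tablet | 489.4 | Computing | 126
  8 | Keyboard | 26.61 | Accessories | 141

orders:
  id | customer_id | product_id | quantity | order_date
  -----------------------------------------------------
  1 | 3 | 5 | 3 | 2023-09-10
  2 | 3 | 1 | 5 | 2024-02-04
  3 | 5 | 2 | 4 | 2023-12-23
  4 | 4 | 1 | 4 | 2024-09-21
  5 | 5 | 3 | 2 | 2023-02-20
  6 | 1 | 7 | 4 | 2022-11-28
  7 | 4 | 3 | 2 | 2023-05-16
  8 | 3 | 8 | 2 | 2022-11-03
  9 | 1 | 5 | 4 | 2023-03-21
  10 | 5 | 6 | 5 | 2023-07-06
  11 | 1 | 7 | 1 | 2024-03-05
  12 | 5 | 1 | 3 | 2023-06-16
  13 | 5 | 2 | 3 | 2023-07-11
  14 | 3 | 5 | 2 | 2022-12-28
SELECT name, category FROM products WHERE category <> 'Computing'

Execution result:
name | category
Router | Electronics
Mouse | Accessories
Microphone | Audio
Phone | Electronics
Camera | Electronics
Keyboard | Accessories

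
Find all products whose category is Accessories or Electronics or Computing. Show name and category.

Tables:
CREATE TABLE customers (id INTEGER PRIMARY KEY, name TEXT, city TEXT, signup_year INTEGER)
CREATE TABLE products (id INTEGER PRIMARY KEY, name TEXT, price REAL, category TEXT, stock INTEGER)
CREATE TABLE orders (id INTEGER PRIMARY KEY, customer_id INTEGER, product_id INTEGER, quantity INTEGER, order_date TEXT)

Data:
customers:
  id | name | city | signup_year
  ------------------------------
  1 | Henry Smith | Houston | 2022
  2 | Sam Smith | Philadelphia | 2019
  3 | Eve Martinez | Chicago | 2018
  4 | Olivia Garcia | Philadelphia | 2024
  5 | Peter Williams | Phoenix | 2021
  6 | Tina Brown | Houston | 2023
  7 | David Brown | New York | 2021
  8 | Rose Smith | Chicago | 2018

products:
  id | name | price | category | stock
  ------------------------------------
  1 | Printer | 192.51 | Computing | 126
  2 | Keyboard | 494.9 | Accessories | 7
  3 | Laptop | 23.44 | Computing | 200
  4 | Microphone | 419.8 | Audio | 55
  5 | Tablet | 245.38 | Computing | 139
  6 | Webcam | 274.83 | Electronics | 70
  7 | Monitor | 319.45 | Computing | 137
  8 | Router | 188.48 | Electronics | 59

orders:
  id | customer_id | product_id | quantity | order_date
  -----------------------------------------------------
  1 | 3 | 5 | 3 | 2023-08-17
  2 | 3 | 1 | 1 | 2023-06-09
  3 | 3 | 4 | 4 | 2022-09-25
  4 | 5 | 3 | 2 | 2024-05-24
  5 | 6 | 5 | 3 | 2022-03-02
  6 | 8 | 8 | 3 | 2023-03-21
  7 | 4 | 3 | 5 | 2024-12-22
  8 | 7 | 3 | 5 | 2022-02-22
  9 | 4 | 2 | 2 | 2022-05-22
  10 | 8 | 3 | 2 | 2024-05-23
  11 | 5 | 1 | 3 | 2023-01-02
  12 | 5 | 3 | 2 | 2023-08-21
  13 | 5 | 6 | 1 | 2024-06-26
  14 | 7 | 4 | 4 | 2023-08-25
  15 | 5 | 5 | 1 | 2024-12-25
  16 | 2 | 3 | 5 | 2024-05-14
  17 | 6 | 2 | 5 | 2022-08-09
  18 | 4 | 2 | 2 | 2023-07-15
SELECT name, category FROM products WHERE category IN ('Accessories', 'Electronics', 'Computing')

Execution result:
name | category
Printer | Computing
Keyboard | Accessories
Laptop | Computing
Tablet | Computing
Webcam | Electronics
Monitor | Computing
Router | Electronics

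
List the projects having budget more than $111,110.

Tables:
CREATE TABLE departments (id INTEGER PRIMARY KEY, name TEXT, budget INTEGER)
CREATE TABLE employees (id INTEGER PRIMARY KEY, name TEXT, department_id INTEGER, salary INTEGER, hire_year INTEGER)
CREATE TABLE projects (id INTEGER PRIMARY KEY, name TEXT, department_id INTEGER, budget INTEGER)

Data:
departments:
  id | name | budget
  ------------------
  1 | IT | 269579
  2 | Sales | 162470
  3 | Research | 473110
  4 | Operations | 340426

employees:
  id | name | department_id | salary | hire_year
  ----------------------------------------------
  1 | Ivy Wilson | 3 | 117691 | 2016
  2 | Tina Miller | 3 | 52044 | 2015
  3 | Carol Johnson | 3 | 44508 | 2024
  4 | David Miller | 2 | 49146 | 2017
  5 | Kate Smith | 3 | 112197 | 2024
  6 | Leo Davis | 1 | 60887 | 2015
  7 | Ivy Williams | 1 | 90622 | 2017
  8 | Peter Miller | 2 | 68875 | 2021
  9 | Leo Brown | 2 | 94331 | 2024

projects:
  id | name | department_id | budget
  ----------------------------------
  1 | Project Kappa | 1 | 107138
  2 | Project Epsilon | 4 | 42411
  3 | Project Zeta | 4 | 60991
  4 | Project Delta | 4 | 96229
SELECT name, budget FROM projects WHERE budget > 111110

Execution result:
(no rows)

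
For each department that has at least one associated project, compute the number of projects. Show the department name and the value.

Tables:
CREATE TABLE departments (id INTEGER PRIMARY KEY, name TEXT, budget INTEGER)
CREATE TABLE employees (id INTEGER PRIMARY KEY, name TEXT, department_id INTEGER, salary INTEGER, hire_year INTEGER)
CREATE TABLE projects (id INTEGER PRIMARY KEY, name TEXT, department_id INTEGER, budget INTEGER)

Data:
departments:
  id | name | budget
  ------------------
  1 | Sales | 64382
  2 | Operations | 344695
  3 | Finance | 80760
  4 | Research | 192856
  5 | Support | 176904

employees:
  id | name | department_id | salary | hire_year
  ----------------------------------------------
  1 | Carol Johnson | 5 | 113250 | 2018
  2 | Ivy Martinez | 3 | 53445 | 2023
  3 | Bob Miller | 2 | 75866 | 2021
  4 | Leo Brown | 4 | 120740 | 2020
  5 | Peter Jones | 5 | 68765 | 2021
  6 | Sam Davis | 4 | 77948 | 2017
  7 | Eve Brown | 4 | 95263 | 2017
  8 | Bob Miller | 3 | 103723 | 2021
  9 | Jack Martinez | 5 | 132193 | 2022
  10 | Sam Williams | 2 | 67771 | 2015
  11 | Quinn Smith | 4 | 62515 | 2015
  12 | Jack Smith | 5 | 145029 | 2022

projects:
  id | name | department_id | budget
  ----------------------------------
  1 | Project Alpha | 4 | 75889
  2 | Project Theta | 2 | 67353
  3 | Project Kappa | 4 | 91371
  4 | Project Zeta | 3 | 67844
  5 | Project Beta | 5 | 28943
SELECT p.name, COUNT(*) AS n FROM projects c JOIN departments p ON c.department_id = p.id GROUP BY p.id, p.name

Execution result:
name | n
Operations | 1
Finance | 1
Research | 2
Support | 1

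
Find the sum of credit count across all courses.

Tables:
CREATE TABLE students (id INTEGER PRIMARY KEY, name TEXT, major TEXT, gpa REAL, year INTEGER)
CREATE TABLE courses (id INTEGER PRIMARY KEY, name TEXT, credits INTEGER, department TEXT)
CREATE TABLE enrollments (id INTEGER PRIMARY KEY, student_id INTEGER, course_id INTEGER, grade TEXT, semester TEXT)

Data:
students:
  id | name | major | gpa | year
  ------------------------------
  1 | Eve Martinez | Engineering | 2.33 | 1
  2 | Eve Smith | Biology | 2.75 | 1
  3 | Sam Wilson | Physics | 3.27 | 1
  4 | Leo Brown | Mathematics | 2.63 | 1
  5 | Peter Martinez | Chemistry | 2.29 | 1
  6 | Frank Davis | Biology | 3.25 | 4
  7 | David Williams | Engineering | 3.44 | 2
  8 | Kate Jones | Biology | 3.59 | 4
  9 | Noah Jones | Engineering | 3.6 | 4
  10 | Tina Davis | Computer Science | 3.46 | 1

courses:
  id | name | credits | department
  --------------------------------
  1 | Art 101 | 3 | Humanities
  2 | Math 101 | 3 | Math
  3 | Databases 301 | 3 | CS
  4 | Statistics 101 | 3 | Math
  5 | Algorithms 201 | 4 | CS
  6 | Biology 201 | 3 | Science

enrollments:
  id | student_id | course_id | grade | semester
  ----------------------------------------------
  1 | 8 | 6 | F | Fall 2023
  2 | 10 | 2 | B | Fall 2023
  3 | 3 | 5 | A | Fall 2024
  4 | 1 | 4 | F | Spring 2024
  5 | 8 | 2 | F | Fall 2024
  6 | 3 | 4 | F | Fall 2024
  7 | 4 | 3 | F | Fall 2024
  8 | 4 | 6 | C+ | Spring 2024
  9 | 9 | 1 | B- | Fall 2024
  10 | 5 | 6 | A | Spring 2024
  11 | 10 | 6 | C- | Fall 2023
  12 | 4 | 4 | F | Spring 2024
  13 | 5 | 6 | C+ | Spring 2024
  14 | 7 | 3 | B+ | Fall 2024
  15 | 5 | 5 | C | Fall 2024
SELECT SUM(credits) FROM courses

Execution result:
19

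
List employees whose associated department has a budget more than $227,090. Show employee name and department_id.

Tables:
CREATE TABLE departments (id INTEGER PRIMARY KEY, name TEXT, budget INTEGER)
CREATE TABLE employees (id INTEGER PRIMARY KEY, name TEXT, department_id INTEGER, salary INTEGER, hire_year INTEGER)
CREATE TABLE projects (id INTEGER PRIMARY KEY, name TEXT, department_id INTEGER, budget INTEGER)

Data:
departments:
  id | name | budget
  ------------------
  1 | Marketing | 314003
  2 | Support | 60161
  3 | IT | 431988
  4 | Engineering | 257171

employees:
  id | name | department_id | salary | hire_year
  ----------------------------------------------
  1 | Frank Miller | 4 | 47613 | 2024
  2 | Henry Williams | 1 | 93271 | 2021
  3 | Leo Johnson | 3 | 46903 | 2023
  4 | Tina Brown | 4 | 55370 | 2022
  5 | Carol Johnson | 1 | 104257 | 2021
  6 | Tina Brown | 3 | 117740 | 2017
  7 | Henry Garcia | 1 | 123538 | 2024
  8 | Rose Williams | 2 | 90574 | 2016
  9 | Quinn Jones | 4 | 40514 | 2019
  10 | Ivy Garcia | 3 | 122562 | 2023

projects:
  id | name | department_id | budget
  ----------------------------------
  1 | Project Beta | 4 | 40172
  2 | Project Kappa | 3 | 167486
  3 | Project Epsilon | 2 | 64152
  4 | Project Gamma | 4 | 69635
SELECT name, department_id FROM employees WHERE department_id IN (SELECT id FROM departments WHERE budget > 227090)

Execution result:
name | department_id
Frank Miller | 4
Henry Williams | 1
Leo Johnson | 3
Tina Brown | 4
Carol Johnson | 1
Tina Brown | 3
Henry Garcia | 1
Quinn Jones | 4
Ivy Garcia | 3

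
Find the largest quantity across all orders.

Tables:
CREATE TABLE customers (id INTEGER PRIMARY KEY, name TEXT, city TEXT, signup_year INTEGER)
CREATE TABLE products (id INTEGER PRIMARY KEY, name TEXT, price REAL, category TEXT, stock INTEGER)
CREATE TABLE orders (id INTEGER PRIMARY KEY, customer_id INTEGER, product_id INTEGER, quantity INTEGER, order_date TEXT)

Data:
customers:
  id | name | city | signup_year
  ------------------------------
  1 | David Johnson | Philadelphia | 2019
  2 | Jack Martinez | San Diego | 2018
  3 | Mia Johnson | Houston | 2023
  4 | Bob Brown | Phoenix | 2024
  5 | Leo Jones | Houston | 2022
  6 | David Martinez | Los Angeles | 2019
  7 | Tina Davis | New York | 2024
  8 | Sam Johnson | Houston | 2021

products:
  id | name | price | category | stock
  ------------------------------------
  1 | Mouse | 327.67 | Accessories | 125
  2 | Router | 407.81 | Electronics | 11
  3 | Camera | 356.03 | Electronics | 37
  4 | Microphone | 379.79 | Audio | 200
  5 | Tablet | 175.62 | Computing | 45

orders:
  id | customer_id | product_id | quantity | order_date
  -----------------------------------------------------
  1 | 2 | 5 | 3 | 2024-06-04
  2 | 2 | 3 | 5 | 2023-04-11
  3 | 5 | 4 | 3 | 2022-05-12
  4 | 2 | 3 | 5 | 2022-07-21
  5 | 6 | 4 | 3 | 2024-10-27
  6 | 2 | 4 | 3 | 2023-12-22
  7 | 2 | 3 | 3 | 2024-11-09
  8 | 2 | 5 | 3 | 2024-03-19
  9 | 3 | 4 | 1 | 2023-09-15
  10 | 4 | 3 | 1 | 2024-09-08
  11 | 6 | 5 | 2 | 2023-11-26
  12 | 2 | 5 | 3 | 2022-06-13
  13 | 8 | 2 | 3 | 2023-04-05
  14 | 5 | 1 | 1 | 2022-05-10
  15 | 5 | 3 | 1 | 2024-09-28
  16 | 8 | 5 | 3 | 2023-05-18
SELECT MAX(quantity) FROM orders

Execution result:
5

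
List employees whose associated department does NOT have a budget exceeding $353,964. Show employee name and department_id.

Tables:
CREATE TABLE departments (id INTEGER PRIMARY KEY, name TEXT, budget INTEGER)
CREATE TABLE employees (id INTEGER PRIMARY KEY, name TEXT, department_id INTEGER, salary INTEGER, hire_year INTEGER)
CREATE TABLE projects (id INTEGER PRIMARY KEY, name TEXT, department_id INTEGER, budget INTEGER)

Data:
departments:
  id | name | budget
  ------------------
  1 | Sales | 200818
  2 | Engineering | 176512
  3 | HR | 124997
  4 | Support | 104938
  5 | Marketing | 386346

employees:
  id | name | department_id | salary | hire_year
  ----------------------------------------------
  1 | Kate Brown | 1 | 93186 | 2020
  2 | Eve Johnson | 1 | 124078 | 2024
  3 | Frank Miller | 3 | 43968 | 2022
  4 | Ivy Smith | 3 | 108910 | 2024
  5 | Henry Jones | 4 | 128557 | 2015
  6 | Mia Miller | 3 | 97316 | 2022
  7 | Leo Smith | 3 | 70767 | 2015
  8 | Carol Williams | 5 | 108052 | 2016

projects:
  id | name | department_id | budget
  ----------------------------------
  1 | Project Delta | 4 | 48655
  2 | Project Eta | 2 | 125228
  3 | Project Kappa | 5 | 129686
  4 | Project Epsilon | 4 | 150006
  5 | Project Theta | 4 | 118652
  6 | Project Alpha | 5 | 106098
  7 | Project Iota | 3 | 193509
SELECT name, department_id FROM employees WHERE department_id NOT IN (SELECT id FROM departments WHERE budget > 353964)

Execution result:
name | department_id
Kate Brown | 1
Eve Johnson | 1
Frank Miller | 3
Ivy Smith | 3
Henry Jones | 4
Mia Miller | 3
Leo Smith | 3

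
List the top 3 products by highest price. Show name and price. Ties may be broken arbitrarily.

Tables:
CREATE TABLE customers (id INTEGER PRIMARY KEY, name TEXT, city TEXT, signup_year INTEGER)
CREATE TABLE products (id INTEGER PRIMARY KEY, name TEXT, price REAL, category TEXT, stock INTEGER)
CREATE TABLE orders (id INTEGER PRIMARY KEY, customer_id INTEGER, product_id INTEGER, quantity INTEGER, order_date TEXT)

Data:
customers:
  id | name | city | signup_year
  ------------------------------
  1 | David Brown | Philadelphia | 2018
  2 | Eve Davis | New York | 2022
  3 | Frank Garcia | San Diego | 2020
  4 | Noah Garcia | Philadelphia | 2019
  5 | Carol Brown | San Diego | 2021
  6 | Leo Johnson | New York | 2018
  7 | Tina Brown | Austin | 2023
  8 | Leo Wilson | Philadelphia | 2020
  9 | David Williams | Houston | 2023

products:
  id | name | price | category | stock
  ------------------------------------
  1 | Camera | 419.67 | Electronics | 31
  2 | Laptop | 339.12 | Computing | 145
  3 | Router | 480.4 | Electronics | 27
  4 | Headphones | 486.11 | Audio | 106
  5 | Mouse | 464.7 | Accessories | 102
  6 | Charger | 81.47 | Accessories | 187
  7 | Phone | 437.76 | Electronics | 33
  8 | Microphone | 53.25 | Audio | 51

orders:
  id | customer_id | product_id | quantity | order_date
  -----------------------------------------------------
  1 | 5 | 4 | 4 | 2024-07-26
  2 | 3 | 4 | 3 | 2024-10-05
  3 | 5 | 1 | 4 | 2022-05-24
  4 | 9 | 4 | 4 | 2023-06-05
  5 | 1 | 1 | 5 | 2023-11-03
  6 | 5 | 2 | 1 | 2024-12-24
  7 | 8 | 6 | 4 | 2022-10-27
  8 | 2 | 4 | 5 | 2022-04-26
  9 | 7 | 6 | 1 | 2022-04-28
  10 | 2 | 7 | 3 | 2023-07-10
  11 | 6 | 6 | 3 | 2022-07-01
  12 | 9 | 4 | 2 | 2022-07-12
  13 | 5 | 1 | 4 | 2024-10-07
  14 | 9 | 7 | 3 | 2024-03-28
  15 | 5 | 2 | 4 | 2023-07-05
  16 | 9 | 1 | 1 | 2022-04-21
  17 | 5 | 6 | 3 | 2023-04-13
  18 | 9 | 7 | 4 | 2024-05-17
SELECT name, price FROM products ORDER BY price DESC LIMIT 3

Execution result:
name | price
Headphones | 486.11
Router | 480.40
Mouse | 464.70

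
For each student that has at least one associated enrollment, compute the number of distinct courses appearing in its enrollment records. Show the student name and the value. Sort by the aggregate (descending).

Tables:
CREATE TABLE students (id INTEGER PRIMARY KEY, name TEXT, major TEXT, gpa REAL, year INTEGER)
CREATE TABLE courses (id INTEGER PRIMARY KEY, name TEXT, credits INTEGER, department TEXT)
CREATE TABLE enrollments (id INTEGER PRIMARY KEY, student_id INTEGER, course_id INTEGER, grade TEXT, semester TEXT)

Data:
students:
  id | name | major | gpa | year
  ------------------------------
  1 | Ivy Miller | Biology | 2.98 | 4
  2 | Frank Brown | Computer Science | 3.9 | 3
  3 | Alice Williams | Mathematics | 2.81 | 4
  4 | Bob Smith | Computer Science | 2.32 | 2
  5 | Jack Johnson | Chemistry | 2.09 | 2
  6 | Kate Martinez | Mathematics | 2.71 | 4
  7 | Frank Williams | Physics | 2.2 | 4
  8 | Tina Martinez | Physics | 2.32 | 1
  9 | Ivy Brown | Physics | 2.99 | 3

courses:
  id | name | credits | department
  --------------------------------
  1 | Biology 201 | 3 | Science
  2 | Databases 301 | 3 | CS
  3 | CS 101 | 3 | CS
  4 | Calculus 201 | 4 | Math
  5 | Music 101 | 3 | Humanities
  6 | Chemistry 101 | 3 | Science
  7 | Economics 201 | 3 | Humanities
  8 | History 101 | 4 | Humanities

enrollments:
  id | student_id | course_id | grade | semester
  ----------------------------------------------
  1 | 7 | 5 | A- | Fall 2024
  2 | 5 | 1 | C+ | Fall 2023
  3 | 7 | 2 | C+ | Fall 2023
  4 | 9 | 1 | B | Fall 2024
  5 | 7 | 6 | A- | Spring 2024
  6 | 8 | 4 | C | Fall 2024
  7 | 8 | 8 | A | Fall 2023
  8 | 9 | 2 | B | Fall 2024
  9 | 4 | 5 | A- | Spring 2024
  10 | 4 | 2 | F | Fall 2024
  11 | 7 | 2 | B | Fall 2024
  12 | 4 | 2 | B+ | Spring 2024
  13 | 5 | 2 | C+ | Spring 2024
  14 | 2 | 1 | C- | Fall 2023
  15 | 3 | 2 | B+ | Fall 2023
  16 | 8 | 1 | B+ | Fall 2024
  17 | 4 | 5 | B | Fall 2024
SELECT p.name, COUNT(DISTINCT c.course_id) AS distinct_course_count FROM enrollments c JOIN students p ON c.student_id = p.id GROUP BY p.id, p.name ORDER BY distinct_course_count DESC

Execution result:
name | distinct_course_count
Frank Williams | 3
Tina Martinez | 3
Bob Smith | 2
Jack Johnson | 2
Ivy Brown | 2
Frank Brown | 1
Alice Williams | 1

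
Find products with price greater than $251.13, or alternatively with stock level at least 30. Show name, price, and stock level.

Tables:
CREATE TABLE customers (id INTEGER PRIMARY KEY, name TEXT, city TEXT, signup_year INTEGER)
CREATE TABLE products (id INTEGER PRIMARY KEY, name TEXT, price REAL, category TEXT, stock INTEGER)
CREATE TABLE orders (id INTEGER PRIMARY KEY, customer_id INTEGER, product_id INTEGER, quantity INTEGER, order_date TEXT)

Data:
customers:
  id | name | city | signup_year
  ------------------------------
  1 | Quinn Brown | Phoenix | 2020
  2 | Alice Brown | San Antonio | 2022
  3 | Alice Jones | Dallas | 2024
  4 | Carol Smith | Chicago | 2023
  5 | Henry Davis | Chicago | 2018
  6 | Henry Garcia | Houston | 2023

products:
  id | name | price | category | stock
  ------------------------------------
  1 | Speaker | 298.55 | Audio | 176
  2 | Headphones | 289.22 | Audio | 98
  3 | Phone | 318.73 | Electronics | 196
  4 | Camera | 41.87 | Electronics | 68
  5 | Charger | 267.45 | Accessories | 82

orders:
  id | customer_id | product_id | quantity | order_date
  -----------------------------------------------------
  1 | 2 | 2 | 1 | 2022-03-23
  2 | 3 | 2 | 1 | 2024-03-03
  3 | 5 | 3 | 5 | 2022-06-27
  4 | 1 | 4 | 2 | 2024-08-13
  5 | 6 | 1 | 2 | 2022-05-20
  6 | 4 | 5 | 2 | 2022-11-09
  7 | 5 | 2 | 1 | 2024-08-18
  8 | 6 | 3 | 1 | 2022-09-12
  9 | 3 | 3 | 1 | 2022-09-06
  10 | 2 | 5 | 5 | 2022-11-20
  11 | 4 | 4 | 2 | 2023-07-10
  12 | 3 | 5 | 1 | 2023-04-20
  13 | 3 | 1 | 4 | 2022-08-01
SELECT name, price, stock FROM products WHERE price > 251.13 OR stock >= 30

Execution result:
name | price | stock
Speaker | 298.55 | 176
Headphones | 289.22 | 98
Phone | 318.73 | 196
Camera | 41.87 | 68
Charger | 267.45 | 82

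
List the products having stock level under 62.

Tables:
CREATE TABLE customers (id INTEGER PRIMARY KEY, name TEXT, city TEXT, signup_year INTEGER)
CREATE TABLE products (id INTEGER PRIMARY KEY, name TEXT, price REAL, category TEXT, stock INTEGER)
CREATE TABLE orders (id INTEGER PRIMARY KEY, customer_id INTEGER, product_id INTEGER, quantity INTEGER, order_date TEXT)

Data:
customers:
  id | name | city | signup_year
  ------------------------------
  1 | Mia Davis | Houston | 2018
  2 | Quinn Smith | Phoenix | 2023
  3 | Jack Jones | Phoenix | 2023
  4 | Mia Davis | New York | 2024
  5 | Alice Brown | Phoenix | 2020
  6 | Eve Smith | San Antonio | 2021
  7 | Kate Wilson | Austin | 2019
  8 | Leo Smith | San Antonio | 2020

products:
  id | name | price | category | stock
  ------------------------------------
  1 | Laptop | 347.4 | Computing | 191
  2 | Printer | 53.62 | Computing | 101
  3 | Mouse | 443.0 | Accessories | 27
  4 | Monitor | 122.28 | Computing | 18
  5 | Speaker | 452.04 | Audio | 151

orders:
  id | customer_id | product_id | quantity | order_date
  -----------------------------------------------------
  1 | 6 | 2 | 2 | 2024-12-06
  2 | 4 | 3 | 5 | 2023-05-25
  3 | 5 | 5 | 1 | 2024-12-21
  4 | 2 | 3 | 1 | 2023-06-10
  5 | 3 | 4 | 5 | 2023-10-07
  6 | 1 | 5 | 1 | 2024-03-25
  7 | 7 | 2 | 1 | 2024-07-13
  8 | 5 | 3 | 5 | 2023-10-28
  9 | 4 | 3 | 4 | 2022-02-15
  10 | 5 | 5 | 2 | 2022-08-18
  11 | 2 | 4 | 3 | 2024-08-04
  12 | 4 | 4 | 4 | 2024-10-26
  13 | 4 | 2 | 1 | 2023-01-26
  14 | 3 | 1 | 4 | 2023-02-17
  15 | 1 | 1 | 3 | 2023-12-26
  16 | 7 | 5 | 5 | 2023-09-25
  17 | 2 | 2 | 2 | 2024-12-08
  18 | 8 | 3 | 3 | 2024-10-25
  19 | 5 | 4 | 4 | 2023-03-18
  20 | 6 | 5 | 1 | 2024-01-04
SELECT name, stock FROM products WHERE stock < 62

Execution result:
name | stock
Mouse | 27
Monitor | 18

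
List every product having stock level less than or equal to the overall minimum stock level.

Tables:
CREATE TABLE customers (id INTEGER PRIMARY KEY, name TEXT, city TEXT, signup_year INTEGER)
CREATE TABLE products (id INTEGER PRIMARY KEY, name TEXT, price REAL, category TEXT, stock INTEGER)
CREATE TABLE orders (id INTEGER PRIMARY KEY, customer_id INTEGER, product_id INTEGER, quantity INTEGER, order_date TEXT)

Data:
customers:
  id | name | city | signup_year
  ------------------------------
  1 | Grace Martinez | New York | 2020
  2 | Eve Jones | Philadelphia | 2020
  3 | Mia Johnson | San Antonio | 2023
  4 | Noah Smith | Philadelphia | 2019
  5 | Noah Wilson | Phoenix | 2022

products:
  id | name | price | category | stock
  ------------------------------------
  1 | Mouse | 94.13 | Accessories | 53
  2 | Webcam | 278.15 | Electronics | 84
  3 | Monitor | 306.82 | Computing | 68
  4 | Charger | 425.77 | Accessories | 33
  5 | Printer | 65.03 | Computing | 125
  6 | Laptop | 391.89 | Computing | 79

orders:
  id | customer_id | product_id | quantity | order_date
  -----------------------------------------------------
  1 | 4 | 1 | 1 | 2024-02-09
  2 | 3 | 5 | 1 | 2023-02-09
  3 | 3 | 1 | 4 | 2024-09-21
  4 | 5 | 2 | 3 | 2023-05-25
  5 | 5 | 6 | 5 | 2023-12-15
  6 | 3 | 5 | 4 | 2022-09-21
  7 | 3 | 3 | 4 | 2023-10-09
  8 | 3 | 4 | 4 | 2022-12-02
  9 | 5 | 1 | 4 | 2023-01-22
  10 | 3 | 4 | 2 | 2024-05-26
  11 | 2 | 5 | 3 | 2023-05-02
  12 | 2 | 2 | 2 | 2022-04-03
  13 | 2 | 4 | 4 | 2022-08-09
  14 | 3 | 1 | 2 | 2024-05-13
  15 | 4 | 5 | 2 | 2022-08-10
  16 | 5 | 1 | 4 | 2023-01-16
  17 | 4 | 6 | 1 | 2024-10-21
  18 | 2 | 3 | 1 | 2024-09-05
SELECT name, stock FROM products WHERE stock <= (SELECT MIN(stock) FROM products)

Execution result:
name | stock
Charger | 33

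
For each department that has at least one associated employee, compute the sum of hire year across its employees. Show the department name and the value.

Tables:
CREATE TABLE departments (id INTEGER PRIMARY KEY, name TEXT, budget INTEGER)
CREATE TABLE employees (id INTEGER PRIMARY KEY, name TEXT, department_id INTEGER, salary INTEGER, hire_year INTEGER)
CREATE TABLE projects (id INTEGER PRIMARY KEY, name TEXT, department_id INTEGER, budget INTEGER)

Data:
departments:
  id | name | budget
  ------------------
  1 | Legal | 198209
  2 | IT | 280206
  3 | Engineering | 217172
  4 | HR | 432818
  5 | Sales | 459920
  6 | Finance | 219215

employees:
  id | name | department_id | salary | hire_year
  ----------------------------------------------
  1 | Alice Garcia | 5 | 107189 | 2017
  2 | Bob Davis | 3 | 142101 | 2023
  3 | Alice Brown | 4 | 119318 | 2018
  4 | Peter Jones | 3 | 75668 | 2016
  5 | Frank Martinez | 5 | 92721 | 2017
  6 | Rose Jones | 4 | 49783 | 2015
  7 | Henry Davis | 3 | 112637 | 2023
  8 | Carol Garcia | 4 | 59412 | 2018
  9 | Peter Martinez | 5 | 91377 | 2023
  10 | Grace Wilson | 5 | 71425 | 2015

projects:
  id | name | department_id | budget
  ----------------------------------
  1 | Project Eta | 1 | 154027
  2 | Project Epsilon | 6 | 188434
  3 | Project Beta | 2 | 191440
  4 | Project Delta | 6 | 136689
SELECT p.name, SUM(c.hire_year) AS sum_hire_year FROM employees c JOIN departments p ON c.department_id = p.id GROUP BY p.id, p.name

Execution result:
name | sum_hire_year
Engineering | 6062
HR | 6051
Sales | 8072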